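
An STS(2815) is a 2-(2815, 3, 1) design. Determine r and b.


An STS(v) is a 2-(v, 3, 1) BIBD: block size k = 3, λ = 1.
Replication: r(k − 1) = λ(v − 1) ⇒ r·2 = 2815 − 1 = 2814 ⇒ r = 1407.
Block count: b = v(v − 1)/6 = 2815·2814/6 = 7921410/6 = 1320235.

r = 1407, b = 1320235.


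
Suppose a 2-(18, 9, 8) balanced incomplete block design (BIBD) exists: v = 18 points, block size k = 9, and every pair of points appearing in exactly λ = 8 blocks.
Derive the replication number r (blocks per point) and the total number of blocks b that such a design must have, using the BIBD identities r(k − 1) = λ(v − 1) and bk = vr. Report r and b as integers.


Any 2-(v, k, λ) BIBD satisfies two necessary conditions:
  (i)  Each point sits in r blocks, and counting incidences through any fixed point gives r(k − 1) = λ(v − 1), so r = λ(v − 1)/(k − 1).
  (ii) Total incidences bk = vr, so b = vr/k.
Step 1: r = λ(v − 1)/(k − 1) = 8·(18 − 1)/(9 − 1) = 8·17/8 = 136/8 = 17.
Step 2: b = vr/k = 18·17/9 = 306/9 = 34.
Check integrality: r = 17 ∈ Z ✓, b = 34 ∈ Z ✓.
(These identities are necessary conditions: they determine r and b for any design with these parameters, but do not by themselves prove that one exists.)

r = 17, b = 34.


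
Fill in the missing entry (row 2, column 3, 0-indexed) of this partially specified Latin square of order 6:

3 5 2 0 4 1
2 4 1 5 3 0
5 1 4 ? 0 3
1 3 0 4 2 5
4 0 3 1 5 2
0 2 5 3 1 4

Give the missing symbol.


Row 2 contains symbols [0, 1, 3, 4, 5] — missing [2].
Column 3 contains symbols [0, 1, 3, 4, 5] — missing [2].
The missing symbol must appear in both missing sets; intersection = [2].
Therefore the hidden value is 2.

Missing value = 2.


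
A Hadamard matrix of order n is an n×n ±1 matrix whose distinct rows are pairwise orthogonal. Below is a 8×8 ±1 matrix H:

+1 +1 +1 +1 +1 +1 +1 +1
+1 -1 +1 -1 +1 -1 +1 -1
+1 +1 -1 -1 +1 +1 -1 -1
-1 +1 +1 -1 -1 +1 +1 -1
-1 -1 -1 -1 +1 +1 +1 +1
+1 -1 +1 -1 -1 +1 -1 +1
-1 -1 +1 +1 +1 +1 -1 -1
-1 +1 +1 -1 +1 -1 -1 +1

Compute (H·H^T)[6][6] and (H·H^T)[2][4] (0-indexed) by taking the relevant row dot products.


Row 2 of H: [1, 1, -1, -1, 1, 1, -1, -1].
Row 4 of H: [-1, -1, -1, -1, 1, 1, 1, 1].
Row 6 of H: [-1, -1, 1, 1, 1, 1, -1, -1].
(H·H^T)[6][6] = Σ_j H[6][j]·H[6][j] = (-1)² + (-1)² + (1)² + (1)² + (1)² + (1)² + (-1)² + (-1)² = 1 + 1 + 1 + 1 + 1 + 1 + 1 + 1 = 8.
(H·H^T)[2][4] = Σ_j H[2][j]·H[4][j] = (1)·(-1) + (1)·(-1) + (-1)·(-1) + (-1)·(-1) + (1)·(1) + (1)·(1) + (-1)·(1) + (-1)·(1) = -1 + -1 + 1 + 1 + 1 + 1 + -1 + -1 = 0.
So rows 2 and 4 are orthogonal; the diagonal entry equals n = 8.

(6,6) entry = 8; (2,4) entry = 0.


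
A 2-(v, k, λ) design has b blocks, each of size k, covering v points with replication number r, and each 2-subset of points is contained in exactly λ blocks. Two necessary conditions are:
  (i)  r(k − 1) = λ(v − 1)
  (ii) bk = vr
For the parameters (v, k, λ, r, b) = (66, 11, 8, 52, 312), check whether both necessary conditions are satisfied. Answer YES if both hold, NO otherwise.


Condition (i): r(k − 1) = 52·10 = 520; λ(v − 1) = 8·65 = 520. Match? YES.
Condition (ii): bk = 312·11 = 3432; vr = 66·52 = 3432. Match? YES.
Both conditions hold? YES.

YES


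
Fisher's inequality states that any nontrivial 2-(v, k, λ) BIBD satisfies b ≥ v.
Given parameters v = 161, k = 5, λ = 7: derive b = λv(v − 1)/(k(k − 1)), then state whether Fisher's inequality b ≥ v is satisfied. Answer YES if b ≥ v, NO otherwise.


b = λv(v − 1)/(k(k − 1)) = 7·161·160/(5·4) = 180320/20 = 9016.
Compare with v = 161: b ≥ v, so Fisher's inequality holds.

YES


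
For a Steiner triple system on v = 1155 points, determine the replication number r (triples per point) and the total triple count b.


An STS(v) is a 2-(v, 3, 1) BIBD: block size k = 3, λ = 1.
Replication: r(k − 1) = λ(v − 1) ⇒ r·2 = 1155 − 1 = 1154 ⇒ r = 577.
Block count: b = v(v − 1)/6 = 1155·1154/6 = 1332870/6 = 222145.

r = 577, b = 222145.


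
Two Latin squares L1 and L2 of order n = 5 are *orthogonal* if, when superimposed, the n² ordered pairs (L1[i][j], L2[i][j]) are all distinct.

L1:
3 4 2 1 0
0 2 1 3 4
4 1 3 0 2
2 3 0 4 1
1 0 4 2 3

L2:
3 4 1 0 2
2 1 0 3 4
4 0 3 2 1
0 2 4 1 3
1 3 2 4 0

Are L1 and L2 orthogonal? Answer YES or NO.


Form the n² = 25 superimposed pairs (L1[i][j], L2[i][j]), row by row (rows and columns indexed from 0):
row 0: (3,3) (4,4) (2,1) (1,0) (0,2)
row 1: (0,2) (2,1) (1,0) (3,3) (4,4)
row 2: (4,4) (1,0) (3,3) (0,2) (2,1)
row 3: (2,0) (3,2) (0,4) (4,1) (1,3)
row 4: (1,1) (0,3) (4,2) (2,4) (3,0)
Orthogonality requires all 25 pairs distinct.
But the pair (0,2) repeats: cell (0,4) has L1 = 0, L2 = 2, and cell (1,0) has L1 = 0, L2 = 2.
A repeated pair means some other pair never occurs (only 15 distinct pairs out of 25), so the squares are not orthogonal.
Conclusion: NO.

NO


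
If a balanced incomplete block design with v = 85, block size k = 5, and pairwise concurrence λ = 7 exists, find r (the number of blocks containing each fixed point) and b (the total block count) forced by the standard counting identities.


Any 2-(v, k, λ) BIBD satisfies two necessary conditions:
  (i)  Each point sits in r blocks, and counting incidences through any fixed point gives r(k − 1) = λ(v − 1), so r = λ(v − 1)/(k − 1).
  (ii) Total incidences bk = vr, so b = vr/k.
Step 1: r = λ(v − 1)/(k − 1) = 7·(85 − 1)/(5 − 1) = 7·84/4 = 588/4 = 147.
Step 2: b = vr/k = 85·147/5 = 12495/5 = 2499.
Check integrality: r = 147 ∈ Z ✓, b = 2499 ∈ Z ✓.
(These identities are necessary conditions: they determine r and b for any design with these parameters, but do not by themselves prove that one exists.)

r = 147, b = 2499.


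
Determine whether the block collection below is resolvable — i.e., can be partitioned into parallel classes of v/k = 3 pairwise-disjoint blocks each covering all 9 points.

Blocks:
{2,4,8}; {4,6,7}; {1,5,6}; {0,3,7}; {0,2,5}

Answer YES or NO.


v = 9, block size k = 3, number of blocks = 5.
For resolvability, blocks must partition into parallel classes of size v/k = 3.
Total blocks must therefore be a multiple of 3: 5 = 3·1 + 2 ⇒ not divisible ✗.
Resolvable? NO.

NO


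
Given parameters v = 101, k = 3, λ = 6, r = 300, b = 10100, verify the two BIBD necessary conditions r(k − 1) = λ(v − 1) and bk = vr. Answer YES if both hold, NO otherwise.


Condition (i): r(k − 1) = 300·2 = 600; λ(v − 1) = 6·100 = 600. Match? YES.
Condition (ii): bk = 10100·3 = 30300; vr = 101·300 = 30300. Match? YES.
Both conditions hold? YES.

YES


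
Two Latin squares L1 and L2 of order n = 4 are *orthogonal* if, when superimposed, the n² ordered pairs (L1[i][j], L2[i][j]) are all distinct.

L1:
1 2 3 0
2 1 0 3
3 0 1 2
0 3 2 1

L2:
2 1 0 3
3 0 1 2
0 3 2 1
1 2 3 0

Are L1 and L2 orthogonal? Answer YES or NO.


Form the n² = 16 superimposed pairs (L1[i][j], L2[i][j]), row by row (rows and columns indexed from 0):
row 0: (1,2) (2,1) (3,0) (0,3)
row 1: (2,3) (1,0) (0,1) (3,2)
row 2: (3,0) (0,3) (1,2) (2,1)
row 3: (0,1) (3,2) (2,3) (1,0)
Orthogonality requires all 16 pairs distinct.
But the pair (3,0) repeats: cell (0,2) has L1 = 3, L2 = 0, and cell (2,0) has L1 = 3, L2 = 0.
A repeated pair means some other pair never occurs (only 8 distinct pairs out of 16), so the squares are not orthogonal.
Conclusion: NO.

NO


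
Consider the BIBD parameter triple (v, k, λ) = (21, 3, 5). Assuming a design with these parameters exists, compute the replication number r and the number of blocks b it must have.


Any 2-(v, k, λ) BIBD satisfies two necessary conditions:
  (i)  Each point sits in r blocks, and counting incidences through any fixed point gives r(k − 1) = λ(v − 1), so r = λ(v − 1)/(k − 1).
  (ii) Total incidences bk = vr, so b = vr/k.
Step 1: r = λ(v − 1)/(k − 1) = 5·(21 − 1)/(3 − 1) = 5·20/2 = 100/2 = 50.
Step 2: b = vr/k = 21·50/3 = 1050/3 = 350.
Check integrality: r = 50 ∈ Z ✓, b = 350 ∈ Z ✓.
(These identities are necessary conditions: they determine r and b for any design with these parameters, but do not by themselves prove that one exists.)

r = 50, b = 350.


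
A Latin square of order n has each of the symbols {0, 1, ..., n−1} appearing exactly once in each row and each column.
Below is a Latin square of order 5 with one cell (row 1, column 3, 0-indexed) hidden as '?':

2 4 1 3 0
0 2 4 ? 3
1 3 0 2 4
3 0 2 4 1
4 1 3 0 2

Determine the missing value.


Row 1 contains symbols [0, 2, 3, 4] — missing [1].
Column 3 contains symbols [0, 2, 3, 4] — missing [1].
The missing symbol must appear in both missing sets; intersection = [1].
Therefore the hidden value is 1.

Missing value = 1.


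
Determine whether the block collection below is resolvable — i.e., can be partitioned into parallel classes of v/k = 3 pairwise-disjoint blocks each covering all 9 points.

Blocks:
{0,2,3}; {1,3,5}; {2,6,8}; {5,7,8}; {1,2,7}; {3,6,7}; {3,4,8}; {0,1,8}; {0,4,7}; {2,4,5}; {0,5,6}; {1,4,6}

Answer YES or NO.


v = 9, block size k = 3, number of blocks = 12.
For resolvability, blocks must partition into parallel classes of size v/k = 3.
Total blocks must therefore be a multiple of 3: 12 = 3·4 + 0 ⇒ divisible ✓.
Greedy packing gives 4 candidate class(es). Each should be a full parallel class (size 3, covers all 9 points).
  Class 1 (3 blocks): {0,2,3}; {5,7,8}; {1,4,6}. Points covered: [0, 1, 2, 3, 4, 5, 6, 7, 8].
  Class 2 (3 blocks): {1,3,5}; {2,6,8}; {0,4,7}. Points covered: [0, 1, 2, 3, 4, 5, 6, 7, 8].
  Class 3 (3 blocks): {1,2,7}; {3,4,8}; {0,5,6}. Points covered: [0, 1, 2, 3, 4, 5, 6, 7, 8].
  Class 4 (3 blocks): {3,6,7}; {0,1,8}; {2,4,5}. Points covered: [0, 1, 2, 3, 4, 5, 6, 7, 8].
All classes full (size 3)? YES. All classes cover every point? YES.
Resolvable? YES.

YES


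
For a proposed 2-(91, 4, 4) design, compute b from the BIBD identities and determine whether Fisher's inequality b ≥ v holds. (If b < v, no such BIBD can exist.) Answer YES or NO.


r = λ(v − 1)/(k − 1) = 4·90/3 = 120.
b = vr/k = 91·120/4 = 2730.
Fisher's inequality: b ≥ v ⇔ 2730 ≥ 91? YES.

YES


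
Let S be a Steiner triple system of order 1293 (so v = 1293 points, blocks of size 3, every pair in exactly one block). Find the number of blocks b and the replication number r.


An STS(v) is a 2-(v, 3, 1) BIBD: block size k = 3, λ = 1.
Replication: r(k − 1) = λ(v − 1) ⇒ r·2 = 1293 − 1 = 1292 ⇒ r = 646.
Block count: b = v(v − 1)/6 = 1293·1292/6 = 1670556/6 = 278426.

r = 646, b = 278426.


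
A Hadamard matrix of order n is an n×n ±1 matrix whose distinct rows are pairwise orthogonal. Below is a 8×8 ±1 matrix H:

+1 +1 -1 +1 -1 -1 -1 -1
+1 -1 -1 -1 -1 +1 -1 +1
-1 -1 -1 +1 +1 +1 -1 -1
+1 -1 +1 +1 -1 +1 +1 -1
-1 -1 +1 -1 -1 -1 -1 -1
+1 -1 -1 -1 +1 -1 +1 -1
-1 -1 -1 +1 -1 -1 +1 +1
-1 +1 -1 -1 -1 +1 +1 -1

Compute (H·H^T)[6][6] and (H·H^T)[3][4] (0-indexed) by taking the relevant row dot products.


Row 3 of H: [1, -1, 1, 1, -1, 1, 1, -1].
Row 4 of H: [-1, -1, 1, -1, -1, -1, -1, -1].
Row 6 of H: [-1, -1, -1, 1, -1, -1, 1, 1].
(H·H^T)[6][6] = Σ_j H[6][j]·H[6][j] = (-1)² + (-1)² + (-1)² + (1)² + (-1)² + (-1)² + (1)² + (1)² = 1 + 1 + 1 + 1 + 1 + 1 + 1 + 1 = 8.
(H·H^T)[3][4] = Σ_j H[3][j]·H[4][j] = (1)·(-1) + (-1)·(-1) + (1)·(1) + (1)·(-1) + (-1)·(-1) + (1)·(-1) + (1)·(-1) + (-1)·(-1) = -1 + 1 + 1 + -1 + 1 + -1 + -1 + 1 = 0.
So rows 3 and 4 are orthogonal; the diagonal entry equals n = 8.

(6,6) entry = 8; (3,4) entry = 0.


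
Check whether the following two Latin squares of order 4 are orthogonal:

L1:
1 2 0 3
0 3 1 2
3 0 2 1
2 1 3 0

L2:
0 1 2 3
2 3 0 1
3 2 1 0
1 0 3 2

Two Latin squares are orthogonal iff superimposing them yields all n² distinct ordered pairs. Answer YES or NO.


Form the n² = 16 superimposed pairs (L1[i][j], L2[i][j]), row by row (rows and columns indexed from 0):
row 0: (1,0) (2,1) (0,2) (3,3)
row 1: (0,2) (3,3) (1,0) (2,1)
row 2: (3,3) (0,2) (2,1) (1,0)
row 3: (2,1) (1,0) (3,3) (0,2)
Orthogonality requires all 16 pairs distinct.
But the pair (0,2) repeats: cell (0,2) has L1 = 0, L2 = 2, and cell (1,0) has L1 = 0, L2 = 2.
A repeated pair means some other pair never occurs (only 4 distinct pairs out of 16), so the squares are not orthogonal.
Conclusion: NO.

NO


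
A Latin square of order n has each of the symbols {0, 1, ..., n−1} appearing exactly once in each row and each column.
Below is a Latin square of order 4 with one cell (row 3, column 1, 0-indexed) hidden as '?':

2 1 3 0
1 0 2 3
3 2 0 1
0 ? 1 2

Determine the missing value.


Row 3 contains symbols [0, 1, 2] — missing [3].
Column 1 contains symbols [0, 1, 2] — missing [3].
The missing symbol must appear in both missing sets; intersection = [3].
Therefore the hidden value is 3.

Missing value = 3.


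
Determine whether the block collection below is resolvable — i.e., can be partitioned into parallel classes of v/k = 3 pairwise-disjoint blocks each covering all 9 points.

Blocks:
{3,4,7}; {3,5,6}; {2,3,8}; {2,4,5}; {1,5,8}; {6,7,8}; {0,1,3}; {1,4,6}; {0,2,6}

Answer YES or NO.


v = 9, block size k = 3, number of blocks = 9.
For resolvability, blocks must partition into parallel classes of size v/k = 3.
Total blocks must therefore be a multiple of 3: 9 = 3·3 + 0 ⇒ divisible ✓.
Consider block {3,5,6}. It intersects every other block in the collection, so no parallel class of size 3 can contain it.
Since every block must belong to some parallel class in a resolution, the collection cannot be partitioned into parallel classes.
Resolvable? NO.

NO


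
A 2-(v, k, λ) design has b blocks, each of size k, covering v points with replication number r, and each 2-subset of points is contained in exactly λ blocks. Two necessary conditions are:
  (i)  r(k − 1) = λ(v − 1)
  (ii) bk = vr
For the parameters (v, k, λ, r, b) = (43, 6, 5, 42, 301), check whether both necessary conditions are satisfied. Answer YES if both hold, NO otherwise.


Condition (i): r(k − 1) = 42·5 = 210; λ(v − 1) = 5·42 = 210. Match? YES.
Condition (ii): bk = 301·6 = 1806; vr = 43·42 = 1806. Match? YES.
Both conditions hold? YES.

YES


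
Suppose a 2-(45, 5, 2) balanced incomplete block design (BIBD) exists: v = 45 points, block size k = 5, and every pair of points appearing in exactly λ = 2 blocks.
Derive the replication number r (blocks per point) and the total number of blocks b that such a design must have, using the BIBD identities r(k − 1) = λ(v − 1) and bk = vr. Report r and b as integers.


Any 2-(v, k, λ) BIBD satisfies two necessary conditions:
  (i)  Each point sits in r blocks, and counting incidences through any fixed point gives r(k − 1) = λ(v − 1), so r = λ(v − 1)/(k − 1).
  (ii) Total incidences bk = vr, so b = vr/k.
Step 1: r = λ(v − 1)/(k − 1) = 2·(45 − 1)/(5 − 1) = 2·44/4 = 88/4 = 22.
Step 2: b = vr/k = 45·22/5 = 990/5 = 198.
Check integrality: r = 22 ∈ Z ✓, b = 198 ∈ Z ✓.
(These identities are necessary conditions: they determine r and b for any design with these parameters, but do not by themselves prove that one exists.)

r = 22, b = 198.


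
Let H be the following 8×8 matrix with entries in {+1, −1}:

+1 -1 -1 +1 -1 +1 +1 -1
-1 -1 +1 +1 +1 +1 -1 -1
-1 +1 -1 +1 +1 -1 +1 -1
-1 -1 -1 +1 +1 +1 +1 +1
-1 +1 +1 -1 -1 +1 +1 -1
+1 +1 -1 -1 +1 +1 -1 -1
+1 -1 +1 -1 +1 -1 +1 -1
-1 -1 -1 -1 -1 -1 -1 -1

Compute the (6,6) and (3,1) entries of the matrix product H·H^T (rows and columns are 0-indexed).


Row 1 of H: [-1, -1, 1, 1, 1, 1, -1, -1].
Row 3 of H: [-1, -1, -1, 1, 1, 1, 1, 1].
Row 6 of H: [1, -1, 1, -1, 1, -1, 1, -1].
(H·H^T)[6][6] = Σ_j H[6][j]·H[6][j] = (1)² + (-1)² + (1)² + (-1)² + (1)² + (-1)² + (1)² + (-1)² = 1 + 1 + 1 + 1 + 1 + 1 + 1 + 1 = 8.
(H·H^T)[3][1] = Σ_j H[3][j]·H[1][j] = (-1)·(-1) + (-1)·(-1) + (-1)·(1) + (1)·(1) + (1)·(1) + (1)·(1) + (1)·(-1) + (1)·(-1) = 1 + 1 + -1 + 1 + 1 + 1 + -1 + -1 = 2.
Rows 3 and 1 are not orthogonal (dot product = 2 ≠ 0), so H is not a Hadamard matrix.

(6,6) entry = 8; (3,1) entry = 2.


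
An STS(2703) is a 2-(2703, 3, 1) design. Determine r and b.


An STS(v) is a 2-(v, 3, 1) BIBD: block size k = 3, λ = 1.
Replication: r(k − 1) = λ(v − 1) ⇒ r·2 = 2703 − 1 = 2702 ⇒ r = 1351.
Block count: bk = vr ⇒ b·3 = 2703·1351 = 3651753 ⇒ b = 1217251.
(Check via b = v(v − 1)/6 = 2703·2702/6 = 7303506/6 = 1217251.)

r = 1351, b = 1217251.


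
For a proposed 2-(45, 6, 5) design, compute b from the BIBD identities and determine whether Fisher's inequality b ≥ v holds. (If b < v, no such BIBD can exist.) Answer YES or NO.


b = λv(v − 1)/(k(k − 1)) = 5·45·44/(6·5) = 9900/30 = 330.
Compare with v = 45: b ≥ v, so Fisher's inequality holds.

YES


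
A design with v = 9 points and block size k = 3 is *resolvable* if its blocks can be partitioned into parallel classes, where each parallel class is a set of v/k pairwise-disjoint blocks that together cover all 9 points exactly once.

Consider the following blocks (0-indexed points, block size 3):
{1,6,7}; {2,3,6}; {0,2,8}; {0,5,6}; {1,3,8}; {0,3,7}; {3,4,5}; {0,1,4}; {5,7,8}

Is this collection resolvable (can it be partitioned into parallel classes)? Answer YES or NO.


v = 9, block size k = 3, number of blocks = 9.
For resolvability, blocks must partition into parallel classes of size v/k = 3.
Total blocks must therefore be a multiple of 3: 9 = 3·3 + 0 ⇒ divisible ✓.
Consider block {0,5,6}. The only other block(s) in the collection disjoint from it are {1,3,8} — just 1 block(s). Any parallel class containing {0,5,6} would need 2 other blocks each disjoint from it, so no parallel class of size 3 can contain {0,5,6}.
Since every block must belong to some parallel class in a resolution, the collection cannot be partitioned into parallel classes.
Resolvable? NO.

NO


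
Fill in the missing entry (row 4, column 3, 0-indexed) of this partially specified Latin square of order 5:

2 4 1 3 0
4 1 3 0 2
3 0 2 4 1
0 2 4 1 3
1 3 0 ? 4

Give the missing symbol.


Row 4 contains symbols [0, 1, 3, 4] — missing [2].
Column 3 contains symbols [0, 1, 3, 4] — missing [2].
The missing symbol must appear in both missing sets; intersection = [2].
Therefore the hidden value is 2.

Missing value = 2.


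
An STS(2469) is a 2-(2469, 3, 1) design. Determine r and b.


An STS(v) is a 2-(v, 3, 1) BIBD: block size k = 3, λ = 1.
Replication: r(k − 1) = λ(v − 1) ⇒ r·2 = 2469 − 1 = 2468 ⇒ r = 1234.
Block count: bk = vr ⇒ b·3 = 2469·1234 = 3046746 ⇒ b = 1015582.

r = 1234, b = 1015582.


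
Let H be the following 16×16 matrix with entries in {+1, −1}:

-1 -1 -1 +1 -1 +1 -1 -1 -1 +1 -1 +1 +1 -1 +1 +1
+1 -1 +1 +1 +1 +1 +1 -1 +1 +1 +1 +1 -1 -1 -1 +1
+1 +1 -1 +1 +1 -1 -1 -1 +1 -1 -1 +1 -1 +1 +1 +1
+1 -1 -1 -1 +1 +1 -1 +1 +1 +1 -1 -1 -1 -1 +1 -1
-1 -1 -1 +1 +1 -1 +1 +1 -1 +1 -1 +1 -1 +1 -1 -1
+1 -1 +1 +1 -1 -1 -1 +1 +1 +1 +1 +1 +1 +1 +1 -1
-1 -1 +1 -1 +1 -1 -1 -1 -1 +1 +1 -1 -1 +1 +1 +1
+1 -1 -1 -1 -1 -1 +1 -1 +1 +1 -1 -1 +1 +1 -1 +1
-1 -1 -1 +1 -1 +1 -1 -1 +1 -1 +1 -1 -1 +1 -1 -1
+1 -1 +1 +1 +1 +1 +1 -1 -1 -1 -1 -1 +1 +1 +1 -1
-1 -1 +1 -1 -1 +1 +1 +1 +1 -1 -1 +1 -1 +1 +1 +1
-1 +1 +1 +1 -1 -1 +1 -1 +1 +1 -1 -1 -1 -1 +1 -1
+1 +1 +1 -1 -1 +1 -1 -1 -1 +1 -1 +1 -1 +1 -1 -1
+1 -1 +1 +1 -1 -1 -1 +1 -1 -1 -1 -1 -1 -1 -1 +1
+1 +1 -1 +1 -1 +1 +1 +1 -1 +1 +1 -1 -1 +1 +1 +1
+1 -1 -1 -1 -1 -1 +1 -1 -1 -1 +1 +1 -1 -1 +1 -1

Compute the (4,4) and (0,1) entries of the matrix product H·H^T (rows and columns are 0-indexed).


Row 0 of H: [-1, -1, -1, 1, -1, 1, -1, -1, -1, 1, -1, 1, 1, -1, 1, 1].
Row 1 of H: [1, -1, 1, 1, 1, 1, 1, -1, 1, 1, 1, 1, -1, -1, -1, 1].
Row 4 of H: [-1, -1, -1, 1, 1, -1, 1, 1, -1, 1, -1, 1, -1, 1, -1, -1].
(H·H^T)[4][4] = Σ_j H[4][j]·H[4][j] = (-1)² + (-1)² + (-1)² + (1)² + (1)² + (-1)² + (1)² + (1)² + (-1)² + (1)² + (-1)² + (1)² + (-1)² + (1)² + (-1)² + (-1)² = 1 + 1 + 1 + 1 + 1 + 1 + 1 + 1 + 1 + 1 + 1 + 1 + 1 + 1 + 1 + 1 = 16.
(H·H^T)[0][1] = Σ_j H[0][j]·H[1][j] = (-1)·(1) + (-1)·(-1) + (-1)·(1) + (1)·(1) + (-1)·(1) + (1)·(1) + (-1)·(1) + (-1)·(-1) + (-1)·(1) + (1)·(1) + (-1)·(1) + (1)·(1) + (1)·(-1) + (-1)·(-1) + (1)·(-1) + (1)·(1) = -1 + 1 + -1 + 1 + -1 + 1 + -1 + 1 + -1 + 1 + -1 + 1 + -1 + 1 + -1 + 1 = 0.
So rows 0 and 1 are orthogonal; the diagonal entry equals n = 16.

(4,4) entry = 16; (0,1) entry = 0.


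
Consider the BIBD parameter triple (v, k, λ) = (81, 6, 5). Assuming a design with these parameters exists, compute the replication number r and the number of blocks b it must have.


Any 2-(v, k, λ) BIBD satisfies two necessary conditions:
  (i)  Each point sits in r blocks, and counting incidences through any fixed point gives r(k − 1) = λ(v − 1), so r = λ(v − 1)/(k − 1).
  (ii) Total incidences bk = vr, so b = vr/k.
Step 1: r = λ(v − 1)/(k − 1) = 5·(81 − 1)/(6 − 1) = 5·80/5 = 400/5 = 80.
Step 2: b = vr/k = 81·80/6 = 6480/6 = 1080.
Check integrality: r = 80 ∈ Z ✓, b = 1080 ∈ Z ✓.
(These identities are necessary conditions: they determine r and b for any design with these parameters, but do not by themselves prove that one exists.)

r = 80, b = 1080.


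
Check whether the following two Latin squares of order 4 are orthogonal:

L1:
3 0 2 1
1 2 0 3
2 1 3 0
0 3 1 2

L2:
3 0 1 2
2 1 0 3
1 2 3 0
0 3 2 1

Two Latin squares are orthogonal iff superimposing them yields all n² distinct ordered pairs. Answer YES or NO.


Form the n² = 16 superimposed pairs (L1[i][j], L2[i][j]), row by row (rows and columns indexed from 0):
row 0: (3,3) (0,0) (2,1) (1,2)
row 1: (1,2) (2,1) (0,0) (3,3)
row 2: (2,1) (1,2) (3,3) (0,0)
row 3: (0,0) (3,3) (1,2) (2,1)
Orthogonality requires all 16 pairs distinct.
But the pair (1,2) repeats: cell (0,3) has L1 = 1, L2 = 2, and cell (1,0) has L1 = 1, L2 = 2.
A repeated pair means some other pair never occurs (only 4 distinct pairs out of 16), so the squares are not orthogonal.
Conclusion: NO.

NO


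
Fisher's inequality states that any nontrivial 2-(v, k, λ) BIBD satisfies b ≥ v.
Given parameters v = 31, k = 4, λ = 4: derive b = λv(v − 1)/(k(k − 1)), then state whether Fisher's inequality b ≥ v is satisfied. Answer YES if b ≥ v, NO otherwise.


r = λ(v − 1)/(k − 1) = 4·30/3 = 40.
b = vr/k = 31·40/4 = 310.
Fisher's inequality: b ≥ v ⇔ 310 ≥ 31? YES.

YES


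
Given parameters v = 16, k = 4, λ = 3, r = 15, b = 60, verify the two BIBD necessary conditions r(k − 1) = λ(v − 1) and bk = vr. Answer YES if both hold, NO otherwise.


Condition (i): r(k − 1) = 15·3 = 45; λ(v − 1) = 3·15 = 45. Match? YES.
Condition (ii): bk = 60·4 = 240; vr = 16·15 = 240. Match? YES.
Both conditions hold? YES.

YES


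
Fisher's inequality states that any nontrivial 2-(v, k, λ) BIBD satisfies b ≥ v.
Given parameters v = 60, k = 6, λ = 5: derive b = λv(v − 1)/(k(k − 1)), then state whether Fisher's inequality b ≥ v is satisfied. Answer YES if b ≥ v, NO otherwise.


r = λ(v − 1)/(k − 1) = 5·59/5 = 59.
b = vr/k = 60·59/6 = 590.
Fisher's inequality: b ≥ v ⇔ 590 ≥ 60? YES.

YES


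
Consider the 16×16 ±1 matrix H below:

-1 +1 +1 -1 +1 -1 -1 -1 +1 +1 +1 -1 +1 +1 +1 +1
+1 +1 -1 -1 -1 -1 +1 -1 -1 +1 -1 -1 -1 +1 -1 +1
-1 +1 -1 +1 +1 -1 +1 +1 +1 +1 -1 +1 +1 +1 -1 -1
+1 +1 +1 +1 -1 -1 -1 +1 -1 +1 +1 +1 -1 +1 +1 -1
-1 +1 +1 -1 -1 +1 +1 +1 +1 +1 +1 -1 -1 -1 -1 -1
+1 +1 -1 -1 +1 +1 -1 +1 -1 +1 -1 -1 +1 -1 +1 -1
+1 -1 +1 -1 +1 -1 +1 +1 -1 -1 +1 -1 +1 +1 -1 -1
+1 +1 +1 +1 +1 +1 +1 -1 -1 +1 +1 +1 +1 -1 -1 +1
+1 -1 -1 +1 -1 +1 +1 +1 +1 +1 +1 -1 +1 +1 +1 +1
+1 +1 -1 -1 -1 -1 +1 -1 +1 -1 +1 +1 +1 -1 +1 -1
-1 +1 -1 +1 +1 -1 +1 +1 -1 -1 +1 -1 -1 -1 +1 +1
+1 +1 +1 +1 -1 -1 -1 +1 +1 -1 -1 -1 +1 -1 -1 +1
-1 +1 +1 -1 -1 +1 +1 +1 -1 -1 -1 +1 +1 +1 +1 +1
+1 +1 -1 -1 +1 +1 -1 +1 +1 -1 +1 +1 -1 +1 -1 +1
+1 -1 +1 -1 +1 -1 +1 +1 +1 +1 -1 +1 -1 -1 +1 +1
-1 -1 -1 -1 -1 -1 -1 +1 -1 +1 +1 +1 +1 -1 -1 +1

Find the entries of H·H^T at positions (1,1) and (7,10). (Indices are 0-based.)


Row 1 of H: [1, 1, -1, -1, -1, -1, 1, -1, -1, 1, -1, -1, -1, 1, -1, 1].
Row 7 of H: [1, 1, 1, 1, 1, 1, 1, -1, -1, 1, 1, 1, 1, -1, -1, 1].
Row 10 of H: [-1, 1, -1, 1, 1, -1, 1, 1, -1, -1, 1, -1, -1, -1, 1, 1].
(H·H^T)[1][1] = Σ_j H[1][j]·H[1][j] = (1)² + (1)² + (-1)² + (-1)² + (-1)² + (-1)² + (1)² + (-1)² + (-1)² + (1)² + (-1)² + (-1)² + (-1)² + (1)² + (-1)² + (1)² = 1 + 1 + 1 + 1 + 1 + 1 + 1 + 1 + 1 + 1 + 1 + 1 + 1 + 1 + 1 + 1 = 16.
(H·H^T)[7][10] = Σ_j H[7][j]·H[10][j] = (1)·(-1) + (1)·(1) + (1)·(-1) + (1)·(1) + (1)·(1) + (1)·(-1) + (1)·(1) + (-1)·(1) + (-1)·(-1) + (1)·(-1) + (1)·(1) + (1)·(-1) + (1)·(-1) + (-1)·(-1) + (-1)·(1) + (1)·(1) = -1 + 1 + -1 + 1 + 1 + -1 + 1 + -1 + 1 + -1 + 1 + -1 + -1 + 1 + -1 + 1 = 0.
So rows 7 and 10 are orthogonal; the diagonal entry equals n = 16.

(1,1) entry = 16; (7,10) entry = 0.


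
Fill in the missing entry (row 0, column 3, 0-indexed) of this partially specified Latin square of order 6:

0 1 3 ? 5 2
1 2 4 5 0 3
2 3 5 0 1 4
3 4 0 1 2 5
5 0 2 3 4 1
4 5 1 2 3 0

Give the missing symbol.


Row 0 contains symbols [0, 1, 2, 3, 5] — missing [4].
Column 3 contains symbols [0, 1, 2, 3, 5] — missing [4].
The missing symbol must appear in both missing sets; intersection = [4].
Therefore the hidden value is 4.

Missing value = 4.


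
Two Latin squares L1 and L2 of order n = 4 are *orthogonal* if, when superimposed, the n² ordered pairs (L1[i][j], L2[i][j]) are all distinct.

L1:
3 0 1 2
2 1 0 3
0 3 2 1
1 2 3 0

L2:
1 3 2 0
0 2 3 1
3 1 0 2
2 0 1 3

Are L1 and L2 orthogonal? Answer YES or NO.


Form the n² = 16 superimposed pairs (L1[i][j], L2[i][j]), row by row (rows and columns indexed from 0):
row 0: (3,1) (0,3) (1,2) (2,0)
row 1: (2,0) (1,2) (0,3) (3,1)
row 2: (0,3) (3,1) (2,0) (1,2)
row 3: (1,2) (2,0) (3,1) (0,3)
Orthogonality requires all 16 pairs distinct.
But the pair (2,0) repeats: cell (0,3) has L1 = 2, L2 = 0, and cell (1,0) has L1 = 2, L2 = 0.
A repeated pair means some other pair never occurs (only 4 distinct pairs out of 16), so the squares are not orthogonal.
Conclusion: NO.

NO


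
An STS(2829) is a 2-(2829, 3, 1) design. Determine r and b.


An STS(v) is a 2-(v, 3, 1) BIBD: block size k = 3, λ = 1.
Replication: r(k − 1) = λ(v − 1) ⇒ r·2 = 2829 − 1 = 2828 ⇒ r = 1414.
Block count: bk = vr ⇒ b·3 = 2829·1414 = 4000206 ⇒ b = 1333402.
(Check via b = v(v − 1)/6 = 2829·2828/6 = 8000412/6 = 1333402.)

r = 1414, b = 1333402.


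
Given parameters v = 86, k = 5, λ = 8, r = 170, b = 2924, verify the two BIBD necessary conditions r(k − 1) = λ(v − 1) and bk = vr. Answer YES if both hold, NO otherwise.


Condition (i): r(k − 1) = 170·4 = 680; λ(v − 1) = 8·85 = 680. Match? YES.
Condition (ii): bk = 2924·5 = 14620; vr = 86·170 = 14620. Match? YES.
Both conditions hold? YES.

YES


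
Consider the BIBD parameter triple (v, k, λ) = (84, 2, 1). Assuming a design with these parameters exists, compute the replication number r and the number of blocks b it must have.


Any 2-(v, k, λ) BIBD satisfies two necessary conditions:
  (i)  Each point sits in r blocks, and counting incidences through any fixed point gives r(k − 1) = λ(v − 1), so r = λ(v − 1)/(k − 1).
  (ii) Total incidences bk = vr, so b = vr/k.
Step 1: r = λ(v − 1)/(k − 1) = 1·(84 − 1)/(2 − 1) = 1·83/1 = 83/1 = 83.
Step 2: b = vr/k = 84·83/2 = 6972/2 = 3486.
Check integrality: r = 83 ∈ Z ✓, b = 3486 ∈ Z ✓.
(These identities are necessary conditions: they determine r and b for any design with these parameters, but do not by themselves prove that one exists.)

r = 83, b = 3486.


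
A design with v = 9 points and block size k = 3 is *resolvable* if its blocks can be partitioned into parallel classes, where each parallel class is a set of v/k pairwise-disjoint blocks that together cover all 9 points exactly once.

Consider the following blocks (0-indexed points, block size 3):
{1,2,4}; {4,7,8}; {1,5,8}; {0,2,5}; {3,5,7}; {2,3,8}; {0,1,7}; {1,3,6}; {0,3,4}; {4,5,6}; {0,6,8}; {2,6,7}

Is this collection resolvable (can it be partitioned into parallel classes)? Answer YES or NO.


v = 9, block size k = 3, number of blocks = 12.
For resolvability, blocks must partition into parallel classes of size v/k = 3.
Total blocks must therefore be a multiple of 3: 12 = 3·4 + 0 ⇒ divisible ✓.
Greedy packing gives 4 candidate class(es). Each should be a full parallel class (size 3, covers all 9 points).
  Class 1 (3 blocks): {1,2,4}; {3,5,7}; {0,6,8}. Points covered: [0, 1, 2, 3, 4, 5, 6, 7, 8].
  Class 2 (3 blocks): {4,7,8}; {0,2,5}; {1,3,6}. Points covered: [0, 1, 2, 3, 4, 5, 6, 7, 8].
  Class 3 (3 blocks): {1,5,8}; {0,3,4}; {2,6,7}. Points covered: [0, 1, 2, 3, 4, 5, 6, 7, 8].
  Class 4 (3 blocks): {2,3,8}; {0,1,7}; {4,5,6}. Points covered: [0, 1, 2, 3, 4, 5, 6, 7, 8].
All classes full (size 3)? YES. All classes cover every point? YES.
Resolvable? YES.

YES


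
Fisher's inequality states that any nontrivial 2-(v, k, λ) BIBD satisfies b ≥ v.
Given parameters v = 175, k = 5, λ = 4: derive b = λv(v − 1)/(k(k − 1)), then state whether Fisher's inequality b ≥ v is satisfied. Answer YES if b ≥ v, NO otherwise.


b = λv(v − 1)/(k(k − 1)) = 4·175·174/(5·4) = 121800/20 = 6090.
Compare with v = 175: b ≥ v, so Fisher's inequality holds.

YES


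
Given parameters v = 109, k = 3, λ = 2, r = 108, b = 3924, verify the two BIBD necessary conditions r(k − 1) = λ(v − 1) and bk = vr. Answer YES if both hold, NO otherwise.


Condition (i): r(k − 1) = 108·2 = 216; λ(v − 1) = 2·108 = 216. Match? YES.
Condition (ii): bk = 3924·3 = 11772; vr = 109·108 = 11772. Match? YES.
Both conditions hold? YES.

YES


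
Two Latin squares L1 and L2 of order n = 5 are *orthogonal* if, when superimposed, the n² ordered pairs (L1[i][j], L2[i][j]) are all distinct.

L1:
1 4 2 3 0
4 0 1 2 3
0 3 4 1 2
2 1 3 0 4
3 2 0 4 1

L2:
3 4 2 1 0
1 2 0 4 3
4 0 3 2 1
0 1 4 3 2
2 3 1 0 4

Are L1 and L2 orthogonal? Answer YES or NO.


Form the n² = 25 superimposed pairs (L1[i][j], L2[i][j]), row by row (rows and columns indexed from 0):
row 0: (1,3) (4,4) (2,2) (3,1) (0,0)
row 1: (4,1) (0,2) (1,0) (2,4) (3,3)
row 2: (0,4) (3,0) (4,3) (1,2) (2,1)
row 3: (2,0) (1,1) (3,4) (0,3) (4,2)
row 4: (3,2) (2,3) (0,1) (4,0) (1,4)
Orthogonality requires all 25 pairs distinct.
Check by first coordinate: for each symbol s of L1, list the L2 entries in the n cells where L1 = s; they must all differ.
  L1 = 0: L2 entries (in reading order) 0, 2, 4, 3, 1 — all 5 distinct ✓
  L1 = 1: L2 entries (in reading order) 3, 0, 2, 1, 4 — all 5 distinct ✓
  L1 = 2: L2 entries (in reading order) 2, 4, 1, 0, 3 — all 5 distinct ✓
  L1 = 3: L2 entries (in reading order) 1, 3, 0, 4, 2 — all 5 distinct ✓
  L1 = 4: L2 entries (in reading order) 4, 1, 3, 2, 0 — all 5 distinct ✓
Every symbol of L1 meets every symbol of L2 exactly once, so all 25 pairs are distinct (25 of 25).
Conclusion: YES.

YES


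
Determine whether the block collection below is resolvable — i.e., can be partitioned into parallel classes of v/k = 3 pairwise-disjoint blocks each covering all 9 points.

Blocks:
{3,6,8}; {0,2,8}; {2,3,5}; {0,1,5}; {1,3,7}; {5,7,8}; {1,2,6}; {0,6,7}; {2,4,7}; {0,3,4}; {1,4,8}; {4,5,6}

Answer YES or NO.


v = 9, block size k = 3, number of blocks = 12.
For resolvability, blocks must partition into parallel classes of size v/k = 3.
Total blocks must therefore be a multiple of 3: 12 = 3·4 + 0 ⇒ divisible ✓.
Greedy packing gives 4 candidate class(es). Each should be a full parallel class (size 3, covers all 9 points).
  Class 1 (3 blocks): {3,6,8}; {0,1,5}; {2,4,7}. Points covered: [0, 1, 2, 3, 4, 5, 6, 7, 8].
  Class 2 (3 blocks): {0,2,8}; {1,3,7}; {4,5,6}. Points covered: [0, 1, 2, 3, 4, 5, 6, 7, 8].
  Class 3 (3 blocks): {2,3,5}; {0,6,7}; {1,4,8}. Points covered: [0, 1, 2, 3, 4, 5, 6, 7, 8].
  Class 4 (3 blocks): {5,7,8}; {1,2,6}; {0,3,4}. Points covered: [0, 1, 2, 3, 4, 5, 6, 7, 8].
All classes full (size 3)? YES. All classes cover every point? YES.
Resolvable? YES.

YES


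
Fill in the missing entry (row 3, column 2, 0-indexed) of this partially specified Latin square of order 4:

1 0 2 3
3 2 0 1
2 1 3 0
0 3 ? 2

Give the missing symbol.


Row 3 contains symbols [0, 2, 3] — missing [1].
Column 2 contains symbols [0, 2, 3] — missing [1].
The missing symbol must appear in both missing sets; intersection = [1].
Therefore the hidden value is 1.

Missing value = 1.


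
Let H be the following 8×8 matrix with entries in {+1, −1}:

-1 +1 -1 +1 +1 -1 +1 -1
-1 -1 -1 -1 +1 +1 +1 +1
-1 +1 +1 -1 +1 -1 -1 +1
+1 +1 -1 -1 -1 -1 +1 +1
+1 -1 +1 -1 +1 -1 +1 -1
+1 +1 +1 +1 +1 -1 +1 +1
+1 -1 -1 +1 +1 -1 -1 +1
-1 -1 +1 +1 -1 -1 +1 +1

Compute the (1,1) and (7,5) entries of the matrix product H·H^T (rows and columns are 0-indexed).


Row 1 of H: [-1, -1, -1, -1, 1, 1, 1, 1].
Row 5 of H: [1, 1, 1, 1, 1, -1, 1, 1].
Row 7 of H: [-1, -1, 1, 1, -1, -1, 1, 1].
(H·H^T)[1][1] = Σ_j H[1][j]·H[1][j] = (-1)² + (-1)² + (-1)² + (-1)² + (1)² + (1)² + (1)² + (1)² = 1 + 1 + 1 + 1 + 1 + 1 + 1 + 1 = 8.
(H·H^T)[7][5] = Σ_j H[7][j]·H[5][j] = (-1)·(1) + (-1)·(1) + (1)·(1) + (1)·(1) + (-1)·(1) + (-1)·(-1) + (1)·(1) + (1)·(1) = -1 + -1 + 1 + 1 + -1 + 1 + 1 + 1 = 2.
Rows 7 and 5 are not orthogonal (dot product = 2 ≠ 0), so H is not a Hadamard matrix.

(1,1) entry = 8; (7,5) entry = 2.


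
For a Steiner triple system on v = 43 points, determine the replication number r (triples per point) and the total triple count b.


An STS(v) is a 2-(v, 3, 1) BIBD: block size k = 3, λ = 1.
Replication: r(k − 1) = λ(v − 1) ⇒ r·2 = 43 − 1 = 42 ⇒ r = 21.
Block count: b = v(v − 1)/6 = 43·42/6 = 1806/6 = 301.

r = 21, b = 301.


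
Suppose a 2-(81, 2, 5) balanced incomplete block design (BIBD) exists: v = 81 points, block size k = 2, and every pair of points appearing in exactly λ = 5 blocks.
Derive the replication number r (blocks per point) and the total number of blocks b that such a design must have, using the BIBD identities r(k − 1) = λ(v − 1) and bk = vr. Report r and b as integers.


Any 2-(v, k, λ) BIBD satisfies two necessary conditions:
  (i)  Each point sits in r blocks, and counting incidences through any fixed point gives r(k − 1) = λ(v − 1), so r = λ(v − 1)/(k − 1).
  (ii) Total incidences bk = vr, so b = vr/k.
Step 1: r = λ(v − 1)/(k − 1) = 5·(81 − 1)/(2 − 1) = 5·80/1 = 400/1 = 400.
Step 2: b = vr/k = 81·400/2 = 32400/2 = 16200.
Check integrality: r = 400 ∈ Z ✓, b = 16200 ∈ Z ✓.
(These identities are necessary conditions: they determine r and b for any design with these parameters, but do not by themselves prove that one exists.)

r = 400, b = 16200.


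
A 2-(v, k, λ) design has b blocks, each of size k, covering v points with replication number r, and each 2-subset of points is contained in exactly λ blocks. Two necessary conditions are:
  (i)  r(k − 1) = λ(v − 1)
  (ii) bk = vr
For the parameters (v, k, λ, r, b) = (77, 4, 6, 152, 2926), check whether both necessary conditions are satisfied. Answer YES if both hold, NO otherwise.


Condition (i): r(k − 1) = 152·3 = 456; λ(v − 1) = 6·76 = 456. Match? YES.
Condition (ii): bk = 2926·4 = 11704; vr = 77·152 = 11704. Match? YES.
Both conditions hold? YES.

YES


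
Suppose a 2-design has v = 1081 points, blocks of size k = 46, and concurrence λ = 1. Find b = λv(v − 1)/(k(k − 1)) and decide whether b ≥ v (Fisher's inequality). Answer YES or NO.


b = λv(v − 1)/(k(k − 1)) = 1·1081·1080/(46·45) = 1167480/2070 = 564.
Compare with v = 1081: b < v, so Fisher's inequality fails.

NO


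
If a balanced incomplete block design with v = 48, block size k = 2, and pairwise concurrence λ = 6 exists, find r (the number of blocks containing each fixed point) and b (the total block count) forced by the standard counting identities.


Any 2-(v, k, λ) BIBD satisfies two necessary conditions:
  (i)  Each point sits in r blocks, and counting incidences through any fixed point gives r(k − 1) = λ(v − 1), so r = λ(v − 1)/(k − 1).
  (ii) Total incidences bk = vr, so b = vr/k.
Step 1: r = λ(v − 1)/(k − 1) = 6·(48 − 1)/(2 − 1) = 6·47/1 = 282/1 = 282.
Step 2: b = vr/k = 48·282/2 = 13536/2 = 6768.
Check integrality: r = 282 ∈ Z ✓, b = 6768 ∈ Z ✓.
(These identities are necessary conditions: they determine r and b for any design with these parameters, but do not by themselves prove that one exists.)

r = 282, b = 6768.


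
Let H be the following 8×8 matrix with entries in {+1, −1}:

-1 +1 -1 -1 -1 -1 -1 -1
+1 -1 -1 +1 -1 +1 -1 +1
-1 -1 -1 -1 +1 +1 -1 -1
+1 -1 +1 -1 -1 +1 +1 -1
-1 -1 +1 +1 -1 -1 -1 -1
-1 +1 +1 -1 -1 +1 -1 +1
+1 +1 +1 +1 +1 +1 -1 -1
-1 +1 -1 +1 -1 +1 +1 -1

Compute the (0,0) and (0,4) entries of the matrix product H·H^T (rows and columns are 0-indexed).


Row 0 of H: [-1, 1, -1, -1, -1, -1, -1, -1].
Row 4 of H: [-1, -1, 1, 1, -1, -1, -1, -1].
(H·H^T)[0][0] = Σ_j H[0][j]·H[0][j] = (-1)² + (1)² + (-1)² + (-1)² + (-1)² + (-1)² + (-1)² + (-1)² = 1 + 1 + 1 + 1 + 1 + 1 + 1 + 1 = 8.
(H·H^T)[0][4] = Σ_j H[0][j]·H[4][j] = (-1)·(-1) + (1)·(-1) + (-1)·(1) + (-1)·(1) + (-1)·(-1) + (-1)·(-1) + (-1)·(-1) + (-1)·(-1) = 1 + -1 + -1 + -1 + 1 + 1 + 1 + 1 = 2.
Rows 0 and 4 are not orthogonal (dot product = 2 ≠ 0), so H is not a Hadamard matrix.

(0,0) entry = 8; (0,4) entry = 2.


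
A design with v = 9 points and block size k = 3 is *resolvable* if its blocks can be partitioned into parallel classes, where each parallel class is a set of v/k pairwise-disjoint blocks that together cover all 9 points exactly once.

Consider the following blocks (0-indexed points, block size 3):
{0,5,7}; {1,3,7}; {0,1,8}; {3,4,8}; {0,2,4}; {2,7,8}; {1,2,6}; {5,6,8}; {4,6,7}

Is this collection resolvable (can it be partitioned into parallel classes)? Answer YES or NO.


v = 9, block size k = 3, number of blocks = 9.
For resolvability, blocks must partition into parallel classes of size v/k = 3.
Total blocks must therefore be a multiple of 3: 9 = 3·3 + 0 ⇒ divisible ✓.
Consider block {0,1,8}. The only other block(s) in the collection disjoint from it are {4,6,7} — just 1 block(s). Any parallel class containing {0,1,8} would need 2 other blocks each disjoint from it, so no parallel class of size 3 can contain {0,1,8}.
Since every block must belong to some parallel class in a resolution, the collection cannot be partitioned into parallel classes.
Resolvable? NO.

NO


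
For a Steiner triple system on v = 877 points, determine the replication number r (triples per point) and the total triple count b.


An STS(v) is a 2-(v, 3, 1) BIBD: block size k = 3, λ = 1.
Replication: r(k − 1) = λ(v − 1) ⇒ r·2 = 877 − 1 = 876 ⇒ r = 438.
Block count: bk = vr ⇒ b·3 = 877·438 = 384126 ⇒ b = 128042.
(Check via b = v(v − 1)/6 = 877·876/6 = 768252/6 = 128042.)

r = 438, b = 128042.


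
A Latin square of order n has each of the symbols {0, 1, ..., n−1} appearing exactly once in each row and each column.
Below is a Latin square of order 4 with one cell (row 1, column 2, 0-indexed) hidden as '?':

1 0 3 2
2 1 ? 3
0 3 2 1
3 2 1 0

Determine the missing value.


Row 1 contains symbols [1, 2, 3] — missing [0].
Column 2 contains symbols [1, 2, 3] — missing [0].
The missing symbol must appear in both missing sets; intersection = [0].
Therefore the hidden value is 0.

Missing value = 0.


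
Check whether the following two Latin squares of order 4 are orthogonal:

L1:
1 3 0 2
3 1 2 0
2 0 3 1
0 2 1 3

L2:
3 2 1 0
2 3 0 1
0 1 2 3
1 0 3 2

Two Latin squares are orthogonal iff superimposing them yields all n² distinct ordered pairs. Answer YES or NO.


Form the n² = 16 superimposed pairs (L1[i][j], L2[i][j]), row by row (rows and columns indexed from 0):
row 0: (1,3) (3,2) (0,1) (2,0)
row 1: (3,2) (1,3) (2,0) (0,1)
row 2: (2,0) (0,1) (3,2) (1,3)
row 3: (0,1) (2,0) (1,3) (3,2)
Orthogonality requires all 16 pairs distinct.
But the pair (3,2) repeats: cell (0,1) has L1 = 3, L2 = 2, and cell (1,0) has L1 = 3, L2 = 2.
A repeated pair means some other pair never occurs (only 4 distinct pairs out of 16), so the squares are not orthogonal.
Conclusion: NO.

NO
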